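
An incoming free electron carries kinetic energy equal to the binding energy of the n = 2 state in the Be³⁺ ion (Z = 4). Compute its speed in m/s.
4.3754e+06 m/s (or 1.459471% of c)

The binding energy at n = 2 for Be³⁺ is:
E_2 = -13.6057 × 4²/2² = -54.42280000 eV
|E_2| = 54.42280000 eV

Convert to Joules:
KE = 54.42280000 eV × (1.602177 × 10⁻¹⁹ J/eV) = 8.719496e-18 J

Using KE = ½mv²:
v = √(2·KE/m_e)
v = √(2 × 8.719496e-18 J / 9.10938 × 10⁻³¹ kg)
v = 4.3754e+06 m/s

This is approximately 1.459471% the speed of light.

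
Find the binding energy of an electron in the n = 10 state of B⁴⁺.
3.40143 eV

The ionization energy is the energy needed to remove the electron completely (n → ∞).

For a hydrogen-like ion with Z = 5, E_n = -13.6057 Z² / n² eV.

At n = 10: E_10 = -13.6057 × 5² / 10² = -3.40142500 eV
At n = ∞: E_∞ = 0 eV

Ionization energy = E_∞ - E_10 = 0 - (-3.40142500) = 3.40142500 eV
Ionization energy ≈ 3.40143 eV

This is also called the binding energy of the electron in state n = 10.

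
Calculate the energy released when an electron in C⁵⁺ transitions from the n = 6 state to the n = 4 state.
17.01 eV

The energy levels are E_n = -13.6057 Z² eV / n².

Energy at n = 6: E_6 = -13.6057 × 6² / 6² = -13.60570 eV
Energy at n = 4: E_4 = -13.6057 × 6² / 4² = -30.61283 eV

For emission (electron falling to lower state), the photon energy is:
E_photon = E_6 - E_4 = |-13.60570 - (-30.61283)|
E_photon = 17.01 eV

This energy is carried away by the emitted photon.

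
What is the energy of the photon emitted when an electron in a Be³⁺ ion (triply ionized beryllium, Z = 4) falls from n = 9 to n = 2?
51.74 eV

The energy levels are E_n = -13.6057 Z² eV / n².

Energy at n = 9: E_9 = -13.6057 × 4² / 9² = -2.68755 eV
Energy at n = 2: E_2 = -13.6057 × 4² / 2² = -54.42280 eV

For emission (electron falling to lower state), the photon energy is:
E_photon = E_9 - E_2 = |-2.68755 - (-54.42280)|
E_photon = 51.74 eV

This energy is carried away by the emitted photon.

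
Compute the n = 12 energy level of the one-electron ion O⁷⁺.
-6.05 eV

For hydrogen-like ions, the energy levels scale with Z²:
E_n = -13.6057 Z² / n² eV

For O⁷⁺ (Z = 8) at n = 12:
E_12 = -13.6057 × 8² / 12²
E_12 = -13.6057 × 64 / 144
E_12 = -870.7648 / 144
E_12 = -6.05 eV

The energy is 64 times more negative than hydrogen at the same n due to the stronger nuclear charge.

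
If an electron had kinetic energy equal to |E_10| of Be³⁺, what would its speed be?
8.75e+05 m/s (or 0.29189% of c)

The binding energy at n = 10 for Be³⁺ is:
E_10 = -13.6057 × 4²/10² = -2.1769120 eV
|E_10| = 2.1769120 eV

Convert to Joules:
KE = 2.1769120 eV × (1.602177 × 10⁻¹⁹ J/eV) = 3.4878e-19 J

Using KE = ½mv²:
v = √(2·KE/m_e)
v = √(2 × 3.4878e-19 J / 9.10938 × 10⁻³¹ kg)
v = 8.75e+05 m/s

This is approximately 0.29189% the speed of light.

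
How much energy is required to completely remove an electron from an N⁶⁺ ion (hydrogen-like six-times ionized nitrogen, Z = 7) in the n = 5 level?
26.667 eV

The ionization energy is the energy needed to remove the electron completely (n → ∞).

For a hydrogen-like ion with Z = 7, E_n = -13.6057 Z² / n² eV.

At n = 5: E_5 = -13.6057 × 7² / 5² = -26.667172 eV
At n = ∞: E_∞ = 0 eV

Ionization energy = E_∞ - E_5 = 0 - (-26.667172) = 26.667172 eV
Ionization energy ≈ 26.667 eV

This is also called the binding energy of the electron in state n = 5.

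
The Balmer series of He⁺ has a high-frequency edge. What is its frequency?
3.28984e+15 Hz

The series limit corresponds to the transition from n = ∞ to n = 2.
This is the highest energy (shortest wavelength) transition in the Balmer series.

E_∞ = 0 eV
E_2 = -13.6057 × 2² / 2² = -13.6057000 eV

Energy at series limit:
ΔE = E_∞ - E_2 = 0 - (-13.6057000) = 13.6057000 eV
E = 13.6057000 eV × (1.602177 × 10⁻¹⁹ J/eV) = 2.1798740e-18 J
f = E/h = 2.1798740e-18 J / (6.62607 × 10⁻³⁴ J·s) = 3.28984e+15 Hz

This energy equals the ionization energy from the n = 2 state of He⁺.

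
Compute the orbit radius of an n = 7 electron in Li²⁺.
0.8643 nm (or 8.6432 Å)

The Bohr radius formula is:
r_n = n² a₀ / Z

where a₀ = 0.0529177 nm is the Bohr radius.

For Li²⁺ (Z = 3) at n = 7:
r_7 = 7² × 0.0529177 nm / 3
r_7 = 49 × 0.0529177 nm / 3
r_7 = 2.59297 nm / 3
r_7 = 0.8643 nm

The electron orbits at approximately 0.8643 nm from the nucleus.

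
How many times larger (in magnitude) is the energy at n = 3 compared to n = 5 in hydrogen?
2.7778

Using E_n = -13.6057 Z² / n² eV with Z = 1:

E_3 = -13.6057 / 3² = -13.6057 / 9 = -1.5117444444 eV
E_5 = -13.6057 / 5² = -13.6057 / 25 = -0.5442280000 eV

The ratio is:
E_3/E_5 = (-1.5117444444) / (-0.5442280000)
E_3/E_5 = (-13.6057/9) / (-13.6057/25)
E_3/E_5 = 25/9
E_3/E_5 = 2.7778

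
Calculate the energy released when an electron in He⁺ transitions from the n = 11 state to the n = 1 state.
53.9730 eV

The energy levels are E_n = -13.6057 Z² eV / n².

Energy at n = 11: E_11 = -13.6057 × 2² / 11² = -0.4497752 eV
Energy at n = 1: E_1 = -13.6057 × 2² / 1² = -54.4228000 eV

For emission (electron falling to lower state), the photon energy is:
E_photon = E_11 - E_1 = |-0.4497752 - (-54.4228000)|
E_photon = 53.9730 eV

This energy is carried away by the emitted photon.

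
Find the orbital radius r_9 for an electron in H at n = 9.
4.2863 nm (or 42.8633 Å)

The Bohr radius formula is:
r_n = n² a₀ / Z

where a₀ = 0.0529177 nm is the Bohr radius.

For H (Z = 1) at n = 9:
r_9 = 9² × 0.0529177 nm / 1
r_9 = 81 × 0.0529177 nm / 1
r_9 = 4.28633 nm / 1
r_9 = 4.2863 nm

The electron orbits at approximately 4.2863 nm from the nucleus.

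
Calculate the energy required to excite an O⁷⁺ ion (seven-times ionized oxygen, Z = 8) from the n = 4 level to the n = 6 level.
30.2349 eV

The energy levels of a hydrogen-like atom are E_n = -13.6057 Z² eV / n².

Energy at n = 4: E_4 = -13.6057 × 8² / 4² = -54.4228000 eV
Energy at n = 6: E_6 = -13.6057 × 8² / 6² = -24.1879111 eV

The excitation energy is the difference:
ΔE = E_6 - E_4
ΔE = -24.1879111 - (-54.4228000)
ΔE = 30.2349 eV

Since this is positive, energy must be absorbed (photon absorption).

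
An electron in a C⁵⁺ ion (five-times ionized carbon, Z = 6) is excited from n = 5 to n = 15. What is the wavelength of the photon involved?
71.19259 nm

First, find the transition energy using E_n = -13.6057 Z² / n² eV:
E_5 = -13.6057 × 6² / 5² = -19.5922080 eV
E_15 = -13.6057 × 6² / 15² = -2.1769120 eV

Photon energy: |ΔE| = |E_15 - E_5| = 17.4152960 eV

Convert to wavelength using E = hc/λ with hc = 1239.84 eV·nm:
λ = hc/E = 1239.84 eV·nm / 17.4152960 eV
λ = 71.19259 nm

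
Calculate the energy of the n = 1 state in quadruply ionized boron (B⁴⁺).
-340.142500 eV

For hydrogen-like ions, the energy levels scale with Z²:
E_n = -13.6057 Z² / n² eV

For B⁴⁺ (Z = 5) at n = 1:
E_1 = -13.6057 × 5² / 1²
E_1 = -13.6057 × 25 / 1
E_1 = -340.1425 / 1
E_1 = -340.142500 eV

The energy is 25 times more negative than hydrogen at the same n due to the stronger nuclear charge.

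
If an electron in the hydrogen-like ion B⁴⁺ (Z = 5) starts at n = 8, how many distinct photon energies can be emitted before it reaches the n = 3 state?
15

The electron can occupy levels n = 3, 4, ..., 8 during de-excitation — that is m = 8 - 3 + 1 = 6 distinct levels.

The number of distinct spectral lines equals the number of ways to choose 2 of these m levels (each pair gives one possible emission transition):

Number of lines = m(m-1)/2 = 6×5/2 = 15

These correspond to all possible transitions between the 6 levels:
8 → 7, 8 → 6, 8 → 5, 8 → 4, 8 → 3, 7 → 6, 7 → 5, 7 → 4...

Each transition produces a photon with a unique energy (and thus wavelength). This count does not depend on Z.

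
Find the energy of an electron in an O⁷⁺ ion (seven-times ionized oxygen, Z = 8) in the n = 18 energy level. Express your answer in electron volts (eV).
-2.68755 eV

The energy levels of a hydrogen-like atom are given by:
E_n = -13.6057 Z² / n² eV  (with Z = 8 for O⁷⁺)

For n = 18:
E_18 = -13.6057 × 8² / 18²
E_18 = -13.6057 × 64 / 324
E_18 = -2.68755 eV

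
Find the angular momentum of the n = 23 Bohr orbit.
2.426e-33 J·s (or 23ℏ)

In the Bohr model, angular momentum is quantized:
L = nℏ

where ℏ = h/(2π) = 1.05457e-34 J·s

For n = 23:
L = 23 × 1.05457e-34 J·s
L = 2.426e-33 J·s

This can also be written as L = 23ℏ.
The angular momentum is an integer multiple of the reduced Planck constant.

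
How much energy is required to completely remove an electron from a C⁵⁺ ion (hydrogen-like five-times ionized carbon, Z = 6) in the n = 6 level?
13.6057 eV

The ionization energy is the energy needed to remove the electron completely (n → ∞).

For a hydrogen-like ion with Z = 6, E_n = -13.6057 Z² / n² eV.

At n = 6: E_6 = -13.6057 × 6² / 6² = -13.6057000 eV
At n = ∞: E_∞ = 0 eV

Ionization energy = E_∞ - E_6 = 0 - (-13.6057000) = 13.6057000 eV
Ionization energy ≈ 13.6057 eV

This is also called the binding energy of the electron in state n = 6.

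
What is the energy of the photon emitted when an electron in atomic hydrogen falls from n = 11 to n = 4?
0.737912 eV

The energy levels are E_n = -13.6057 eV / n².

Energy at n = 11: E_11 = -13.6057 / 11² = -0.112443802 eV
Energy at n = 4: E_4 = -13.6057 / 4² = -0.850356250 eV

For emission (electron falling to lower state), the photon energy is:
E_photon = E_11 - E_4 = |-0.112443802 - (-0.850356250)|
E_photon = 0.737912 eV

This energy is carried away by the emitted photon.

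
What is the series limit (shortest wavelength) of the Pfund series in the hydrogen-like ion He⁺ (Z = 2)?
569.54 nm

The series limit corresponds to the transition from n = ∞ to n = 5.
This is the highest energy (shortest wavelength) transition in the Pfund series.

E_∞ = 0 eV
E_5 = -13.6057 × 2² / 5² = -2.176912 eV

Energy at series limit:
ΔE = E_∞ - E_5 = 0 - (-2.176912) = 2.176912 eV
λ = hc/E = 1239.84 eV·nm / 2.176912 eV = 569.54 nm

This energy equals the ionization energy from the n = 5 state of He⁺.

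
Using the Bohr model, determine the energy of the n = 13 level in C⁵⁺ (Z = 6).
-2.89826 eV

For hydrogen-like ions, the energy levels scale with Z²:
E_n = -13.6057 Z² / n² eV

For C⁵⁺ (Z = 6) at n = 13:
E_13 = -13.6057 × 6² / 13²
E_13 = -13.6057 × 36 / 169
E_13 = -489.8052 / 169
E_13 = -2.89826 eV

The energy is 36 times more negative than hydrogen at the same n due to the stronger nuclear charge.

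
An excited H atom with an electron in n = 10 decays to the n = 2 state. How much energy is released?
3.27 eV

The energy levels are E_n = -13.6057 eV / n².

Energy at n = 10: E_10 = -13.6057 / 10² = -0.13606 eV
Energy at n = 2: E_2 = -13.6057 / 2² = -3.40143 eV

For emission (electron falling to lower state), the photon energy is:
E_photon = E_10 - E_2 = |-0.13606 - (-3.40143)|
E_photon = 3.27 eV

This energy is carried away by the emitted photon.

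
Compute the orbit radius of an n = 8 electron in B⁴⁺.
0.677347 nm (or 6.773468 Å)

The Bohr radius formula is:
r_n = n² a₀ / Z

where a₀ = 0.052917721 nm is the Bohr radius.

For B⁴⁺ (Z = 5) at n = 8:
r_8 = 8² × 0.052917721 nm / 5
r_8 = 64 × 0.052917721 nm / 5
r_8 = 3.3867341 nm / 5
r_8 = 0.677347 nm

The electron orbits at approximately 0.677347 nm from the nucleus.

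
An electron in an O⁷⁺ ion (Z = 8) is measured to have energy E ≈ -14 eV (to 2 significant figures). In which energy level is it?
n = 8

The exact energy levels follow E_n = -13.6057 Z² / n² eV with Z = 8.

The measured value (-14 eV) is reported to only 2 significant figures, so we must test candidate n values and see which one matches to that precision.

Candidate energies:
  n = 6:  E = -13.6057 × 8² / 6² = -24.18791 eV
  n = 7:  E = -13.6057 × 8² / 7² = -17.77071 eV
  n = 8:  E = -13.6057 × 8² / 8² = -13.60570 eV  ← matches
  n = 9:  E = -13.6057 × 8² / 9² = -10.75018 eV
  n = 10:  E = -13.6057 × 8² / 10² = -8.70765 eV

Checking against the measurement of -14 eV (2 sig figs), only n = 8 agrees:
E_8 = -13.60570 eV, which rounds to -14 eV ✓

Therefore n = 8.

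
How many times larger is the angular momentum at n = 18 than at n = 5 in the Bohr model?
3.600

In the Bohr model, L_n = nℏ, so the ratio is purely the ratio of quantum numbers:

L_18/L_5 = 18ℏ / 5ℏ = 18/5 = 3.600

The angular momentum scales linearly with n.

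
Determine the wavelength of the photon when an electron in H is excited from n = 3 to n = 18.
843.57 nm

First, find the transition energy using E_n = -13.6057 / n² eV:
E_3 = -13.6057 / 3² = -1.511744 eV
E_18 = -13.6057 / 18² = -0.041993 eV

Photon energy: |ΔE| = |E_18 - E_3| = 1.469751 eV

Convert to wavelength using E = hc/λ with hc = 1239.84 eV·nm:
λ = hc/E = 1239.84 eV·nm / 1.469751 eV
λ = 843.57 nm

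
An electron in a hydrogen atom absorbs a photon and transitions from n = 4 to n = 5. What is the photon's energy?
0.31 eV

The energy levels of a hydrogen-like atom are E_n = -13.6057 eV / n².

Energy at n = 4: E_4 = -13.6057 / 4² = -0.85036 eV
Energy at n = 5: E_5 = -13.6057 / 5² = -0.54423 eV

The excitation energy is the difference:
ΔE = E_5 - E_4
ΔE = -0.54423 - (-0.85036)
ΔE = 0.31 eV

Since this is positive, energy must be absorbed (photon absorption).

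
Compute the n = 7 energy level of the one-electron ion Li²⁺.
-2.499006 eV

For hydrogen-like ions, the energy levels scale with Z²:
E_n = -13.6057 Z² / n² eV

For Li²⁺ (Z = 3) at n = 7:
E_7 = -13.6057 × 3² / 7²
E_7 = -13.6057 × 9 / 49
E_7 = -122.4513 / 49
E_7 = -2.499006 eV

The energy is 9 times more negative than hydrogen at the same n due to the stronger nuclear charge.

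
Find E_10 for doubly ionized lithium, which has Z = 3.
-1.224513 eV

For hydrogen-like ions, the energy levels scale with Z²:
E_n = -13.6057 Z² / n² eV

For Li²⁺ (Z = 3) at n = 10:
E_10 = -13.6057 × 3² / 10²
E_10 = -13.6057 × 9 / 100
E_10 = -122.4513 / 100
E_10 = -1.224513 eV

The energy is 9 times more negative than hydrogen at the same n due to the stronger nuclear charge.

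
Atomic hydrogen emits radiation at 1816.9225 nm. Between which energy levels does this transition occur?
n = 9 → n = 4

First, find the photon energy from the wavelength (hc = 1239.84 eV·nm):
E = hc/λ = 1239.84 eV·nm / 1816.9225 nm = 0.68238464 eV

The energy levels of hydrogen satisfy E_n = -13.6057 / n² eV, so an emission n_i → n_f releases
ΔE = 13.6057 × (1/n_f² − 1/n_i²) eV.

Setting ΔE equal to the photon energy:
1/n_f² − 1/n_i² = 0.68238464 / 13.6057 = 0.050154321

Since 1/n_i² must be positive, we need 1/n_f² > 0.050154321, i.e. n_f ≤ 4. For each allowed n_f, solve n_i = (1/n_f² − 0.050154321)^(−1/2) and check whether it is a whole number:
  n_f = 1: 1/n_i² = 1.000000000 − 0.050154321 = 0.949845679 → n_i = 1.026  (not an integer) ✗
  n_f = 2: 1/n_i² = 0.250000000 − 0.050154321 = 0.199845679 → n_i = 2.237  (not an integer) ✗
  n_f = 3: 1/n_i² = 0.111111111 − 0.050154321 = 0.060956790 → n_i = 4.050  (not an integer) ✗
  n_f = 4: 1/n_i² = 0.062500000 − 0.050154321 = 0.012345679 → n_i = 9.000  → integer, n_i = 9 ✓

Only n_f = 4 gives an integer upper level, n_i = 9.

The transition is from n = 9 to n = 4 (emission).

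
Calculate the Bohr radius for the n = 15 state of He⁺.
5.95324 nm (or 59.53244 Å)

The Bohr radius formula is:
r_n = n² a₀ / Z

where a₀ = 0.05291772 nm is the Bohr radius.

For He⁺ (Z = 2) at n = 15:
r_15 = 15² × 0.05291772 nm / 2
r_15 = 225 × 0.05291772 nm / 2
r_15 = 11.906487 nm / 2
r_15 = 5.95324 nm

The electron orbits at approximately 5.95324 nm from the nucleus.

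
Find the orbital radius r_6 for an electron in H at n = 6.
1.905038 nm (or 19.050380 Å)

The Bohr radius formula is:
r_n = n² a₀ / Z

where a₀ = 0.052917721 nm is the Bohr radius.

For H (Z = 1) at n = 6:
r_6 = 6² × 0.052917721 nm / 1
r_6 = 36 × 0.052917721 nm / 1
r_6 = 1.9050380 nm / 1
r_6 = 1.905038 nm

The electron orbits at approximately 1.905038 nm from the nucleus.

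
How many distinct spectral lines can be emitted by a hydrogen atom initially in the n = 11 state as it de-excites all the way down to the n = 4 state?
28

The electron can occupy levels n = 4, 5, ..., 11 during de-excitation — that is m = 11 - 4 + 1 = 8 distinct levels.

The number of distinct spectral lines equals the number of ways to choose 2 of these m levels (each pair gives one possible emission transition):

Number of lines = m(m-1)/2 = 8×7/2 = 28

These correspond to all possible transitions between the 8 levels:
11 → 10, 11 → 9, 11 → 8, 11 → 7, 11 → 6, 11 → 5, 11 → 4, 10 → 9...

Each transition produces a photon with a unique energy (and thus wavelength). This count does not depend on Z.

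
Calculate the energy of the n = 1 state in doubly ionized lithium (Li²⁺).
-122.4513 eV

For hydrogen-like ions, the energy levels scale with Z²:
E_n = -13.6057 Z² / n² eV

For Li²⁺ (Z = 3) at n = 1:
E_1 = -13.6057 × 3² / 1²
E_1 = -13.6057 × 9 / 1
E_1 = -122.4513 / 1
E_1 = -122.4513 eV

The energy is 9 times more negative than hydrogen at the same n due to the stronger nuclear charge.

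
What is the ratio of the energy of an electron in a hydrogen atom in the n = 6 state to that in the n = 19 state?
10.02778

Using E_n = -13.6057 Z² / n² eV with Z = 1:

E_6 = -13.6057 / 6² = -13.6057 / 36 = -0.37793611111 eV
E_19 = -13.6057 / 19² = -13.6057 / 361 = -0.03768891967 eV

The ratio is:
E_6/E_19 = (-0.37793611111) / (-0.03768891967)
E_6/E_19 = (-13.6057/36) / (-13.6057/361)
E_6/E_19 = 361/36
E_6/E_19 = 10.02778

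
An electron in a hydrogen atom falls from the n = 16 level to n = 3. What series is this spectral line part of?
Paschen series

The spectral series in hydrogen are named based on the final (lower) energy level:
- Lyman series: n_final = 1 (ultraviolet)
- Balmer series: n_final = 2 (visible/near-UV)
- Paschen series: n_final = 3 (infrared)
- Brackett series: n_final = 4 (infrared)
- Pfund series: n_final = 5 (far infrared)

Since this transition ends at n = 3, it belongs to the Paschen series.

For reference, this 16 → 3 line has photon energy
ΔE = 13.6057 eV × (1/3² - 1/16²) = 1.458597 eV,
corresponding to wavelength λ = hc/ΔE = 1239.84 eV·nm / 1.458597 eV = 850.02 nm in the infrared region.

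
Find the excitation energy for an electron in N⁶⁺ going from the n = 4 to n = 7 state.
28.0618 eV

The energy levels of a hydrogen-like atom are E_n = -13.6057 Z² eV / n².

Energy at n = 4: E_4 = -13.6057 × 7² / 4² = -41.6674563 eV
Energy at n = 7: E_7 = -13.6057 × 7² / 7² = -13.6057000 eV

The excitation energy is the difference:
ΔE = E_7 - E_4
ΔE = -13.6057000 - (-41.6674563)
ΔE = 28.0618 eV

Since this is positive, energy must be absorbed (photon absorption).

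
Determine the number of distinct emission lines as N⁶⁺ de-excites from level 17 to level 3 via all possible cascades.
105

The electron can occupy levels n = 3, 4, ..., 17 during de-excitation — that is m = 17 - 3 + 1 = 15 distinct levels.

The number of distinct spectral lines equals the number of ways to choose 2 of these m levels (each pair gives one possible emission transition):

Number of lines = m(m-1)/2 = 15×14/2 = 105

These correspond to all possible transitions between the 15 levels:
17 → 16, 17 → 15, 17 → 14, 17 → 13, 17 → 12, 17 → 11, 17 → 10, 17 → 9...

Each transition produces a photon with a unique energy (and thus wavelength). This count does not depend on Z.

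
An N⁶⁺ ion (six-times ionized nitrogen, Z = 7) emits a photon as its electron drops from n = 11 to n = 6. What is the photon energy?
13.009123 eV

The energy levels are E_n = -13.6057 Z² eV / n².

Energy at n = 11: E_11 = -13.6057 × 7² / 11² = -5.509746281 eV
Energy at n = 6: E_6 = -13.6057 × 7² / 6² = -18.518869444 eV

For emission (electron falling to lower state), the photon energy is:
E_photon = E_11 - E_6 = |-5.509746281 - (-18.518869444)|
E_photon = 13.009123 eV

This energy is carried away by the emitted photon.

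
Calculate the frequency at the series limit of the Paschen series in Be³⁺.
5.8486e+15 Hz

The series limit corresponds to the transition from n = ∞ to n = 3.
This is the highest energy (shortest wavelength) transition in the Paschen series.

E_∞ = 0 eV
E_3 = -13.6057 × 4² / 3² = -24.187911 eV

Energy at series limit:
ΔE = E_∞ - E_3 = 0 - (-24.187911) = 24.187911 eV
E = 24.187911 eV × (1.602177 × 10⁻¹⁹ J/eV) = 3.875331e-18 J
f = E/h = 3.875331e-18 J / (6.62607 × 10⁻³⁴ J·s) = 5.8486e+15 Hz

This energy equals the ionization energy from the n = 3 state of Be³⁺.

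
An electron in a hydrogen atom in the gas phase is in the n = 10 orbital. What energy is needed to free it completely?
0.136 eV

The ionization energy is the energy needed to remove the electron completely (n → ∞).

For hydrogen, E_n = -13.6057 eV / n².

At n = 10: E_10 = -13.6057 / 10² = -0.136057 eV
At n = ∞: E_∞ = 0 eV

Ionization energy = E_∞ - E_10 = 0 - (-0.136057) = 0.136057 eV
Ionization energy ≈ 0.136 eV

This is also called the binding energy of the electron in state n = 10.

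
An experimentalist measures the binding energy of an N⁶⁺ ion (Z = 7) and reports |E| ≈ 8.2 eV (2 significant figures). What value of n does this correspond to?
n = 9

The exact energy levels follow E_n = -13.6057 Z² / n² eV with Z = 7.

The measured value (-8.2 eV) is reported to only 2 significant figures, so we must test candidate n values and see which one matches to that precision.

Candidate energies:
  n = 7:  E = -13.6057 × 7² / 7² = -13.60570 eV
  n = 8:  E = -13.6057 × 7² / 8² = -10.41686 eV
  n = 9:  E = -13.6057 × 7² / 9² = -8.23061 eV  ← matches
  n = 10:  E = -13.6057 × 7² / 10² = -6.66679 eV
  n = 11:  E = -13.6057 × 7² / 11² = -5.50975 eV

Checking against the measurement of -8.2 eV (2 sig figs), only n = 9 agrees:
E_9 = -8.23061 eV, which rounds to -8.2 eV ✓

Therefore n = 9.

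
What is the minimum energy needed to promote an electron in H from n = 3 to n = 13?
1.43124 eV

The energy levels of a hydrogen-like atom are E_n = -13.6057 eV / n².

Energy at n = 3: E_3 = -13.6057 / 3² = -1.51174444 eV
Energy at n = 13: E_13 = -13.6057 / 13² = -0.08050710 eV

The excitation energy is the difference:
ΔE = E_13 - E_3
ΔE = -0.08050710 - (-1.51174444)
ΔE = 1.43124 eV

Since this is positive, energy must be absorbed (photon absorption).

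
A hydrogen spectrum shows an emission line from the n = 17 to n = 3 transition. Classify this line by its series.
Paschen series

The spectral series in hydrogen are named based on the final (lower) energy level:
- Lyman series: n_final = 1 (ultraviolet)
- Balmer series: n_final = 2 (visible/near-UV)
- Paschen series: n_final = 3 (infrared)
- Brackett series: n_final = 4 (infrared)
- Pfund series: n_final = 5 (far infrared)

Since this transition ends at n = 3, it belongs to the Paschen series.

For reference, this 17 → 3 line has photon energy
ΔE = 13.6057 eV × (1/3² - 1/17²) = 1.46466590 eV,
corresponding to wavelength λ = hc/ΔE = 1239.84 eV·nm / 1.46466590 eV = 846.5002 nm in the infrared region.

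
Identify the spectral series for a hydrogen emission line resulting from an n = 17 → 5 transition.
Pfund series

The spectral series in hydrogen are named based on the final (lower) energy level:
- Lyman series: n_final = 1 (ultraviolet)
- Balmer series: n_final = 2 (visible/near-UV)
- Paschen series: n_final = 3 (infrared)
- Brackett series: n_final = 4 (infrared)
- Pfund series: n_final = 5 (far infrared)

Since this transition ends at n = 5, it belongs to the Pfund series.

For reference, this 17 → 5 line has photon energy
ΔE = 13.6057 eV × (1/5² - 1/17²) = 0.49714945 eV,
corresponding to wavelength λ = hc/ΔE = 1239.84 eV·nm / 0.49714945 eV = 2493.90 nm in the far infrared region.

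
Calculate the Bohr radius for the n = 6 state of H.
1.905038 nm (or 19.050380 Å)

The Bohr radius formula is:
r_n = n² a₀ / Z

where a₀ = 0.052917721 nm is the Bohr radius.

For H (Z = 1) at n = 6:
r_6 = 6² × 0.052917721 nm / 1
r_6 = 36 × 0.052917721 nm / 1
r_6 = 1.9050380 nm / 1
r_6 = 1.905038 nm

The electron orbits at approximately 1.905038 nm from the nucleus.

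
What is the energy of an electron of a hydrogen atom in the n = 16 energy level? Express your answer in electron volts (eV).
-0.05315 eV

The energy levels of a hydrogen-like atom are given by:
E_n = -13.6057 eV / n²

For n = 16:
E_16 = -13.6057 eV / 16²
E_16 = -13.6057 eV / 256
E_16 = -0.05315 eV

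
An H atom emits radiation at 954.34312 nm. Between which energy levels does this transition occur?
n = 8 → n = 3

First, find the photon energy from the wavelength (hc = 1239.84 eV·nm):
E = hc/λ = 1239.84 eV·nm / 954.34312 nm = 1.2991554 eV

The energy levels of hydrogen satisfy E_n = -13.6057 / n² eV, so an emission n_i → n_f releases
ΔE = 13.6057 × (1/n_f² − 1/n_i²) eV.

Setting ΔE equal to the photon energy:
1/n_f² − 1/n_i² = 1.2991554 / 13.6057 = 0.095486112

Since 1/n_i² must be positive, we need 1/n_f² > 0.095486112, i.e. n_f ≤ 3. For each allowed n_f, solve n_i = (1/n_f² − 0.095486112)^(−1/2) and check whether it is a whole number:
  n_f = 1: 1/n_i² = 1.000000000 − 0.095486112 = 0.904513888 → n_i = 1.051  (not an integer) ✗
  n_f = 2: 1/n_i² = 0.250000000 − 0.095486112 = 0.154513888 → n_i = 2.544  (not an integer) ✗
  n_f = 3: 1/n_i² = 0.111111111 − 0.095486112 = 0.015624999 → n_i = 8.000  → integer, n_i = 8 ✓

Only n_f = 3 gives an integer upper level, n_i = 8.

The transition is from n = 8 to n = 3 (emission).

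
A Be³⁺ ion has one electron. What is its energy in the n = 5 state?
-8.708 eV

For hydrogen-like ions, the energy levels scale with Z²:
E_n = -13.6057 Z² / n² eV

For Be³⁺ (Z = 4) at n = 5:
E_5 = -13.6057 × 4² / 5²
E_5 = -13.6057 × 16 / 25
E_5 = -217.6912 / 25
E_5 = -8.708 eV

The energy is 16 times more negative than hydrogen at the same n due to the stronger nuclear charge.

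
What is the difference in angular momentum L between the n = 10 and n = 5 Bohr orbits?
5.273e-34 J·s (or 5ℏ)

In the Bohr model, L_n = nℏ where ℏ = 1.05457e-34 J·s.

L_10 = 10ℏ = 1.05457e-33 J·s
L_5 = 5ℏ = 5.27285e-34 J·s

ΔL = L_10 - L_5 = (10 - 5)ℏ = 5ℏ
ΔL = 5 × 1.05457e-34 J·s = 5.273e-34 J·s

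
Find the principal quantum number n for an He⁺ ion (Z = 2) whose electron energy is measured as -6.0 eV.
n = 3

The exact energy levels follow E_n = -13.6057 Z² / n² eV with Z = 2.

The measured value (-6.0 eV) is reported to only 2 significant figures, so we must test candidate n values and see which one matches to that precision.

Candidate energies:
  n = 1:  E = -13.6057 × 2² / 1² = -54.42280 eV
  n = 2:  E = -13.6057 × 2² / 2² = -13.60570 eV
  n = 3:  E = -13.6057 × 2² / 3² = -6.04698 eV  ← matches
  n = 4:  E = -13.6057 × 2² / 4² = -3.40143 eV
  n = 5:  E = -13.6057 × 2² / 5² = -2.17691 eV

Checking against the measurement of -6.0 eV (2 sig figs), only n = 3 agrees:
E_3 = -6.04698 eV, which rounds to -6.0 eV ✓

Therefore n = 3.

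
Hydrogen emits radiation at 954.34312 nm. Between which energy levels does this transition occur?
n = 8 → n = 3

First, find the photon energy from the wavelength (hc = 1239.84 eV·nm):
E = hc/λ = 1239.84 eV·nm / 954.34312 nm = 1.2991554 eV

The energy levels of hydrogen satisfy E_n = -13.6057 / n² eV, so an emission n_i → n_f releases
ΔE = 13.6057 × (1/n_f² − 1/n_i²) eV.

Setting ΔE equal to the photon energy:
1/n_f² − 1/n_i² = 1.2991554 / 13.6057 = 0.095486112

Since 1/n_i² must be positive, we need 1/n_f² > 0.095486112, i.e. n_f ≤ 3. For each allowed n_f, solve n_i = (1/n_f² − 0.095486112)^(−1/2) and check whether it is a whole number:
  n_f = 1: 1/n_i² = 1.000000000 − 0.095486112 = 0.904513888 → n_i = 1.051  (not an integer) ✗
  n_f = 2: 1/n_i² = 0.250000000 − 0.095486112 = 0.154513888 → n_i = 2.544  (not an integer) ✗
  n_f = 3: 1/n_i² = 0.111111111 − 0.095486112 = 0.015624999 → n_i = 8.000  → integer, n_i = 8 ✓

Only n_f = 3 gives an integer upper level, n_i = 8.

The transition is from n = 8 to n = 3 (emission).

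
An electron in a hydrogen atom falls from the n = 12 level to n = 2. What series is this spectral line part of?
Balmer series

The spectral series in hydrogen are named based on the final (lower) energy level:
- Lyman series: n_final = 1 (ultraviolet)
- Balmer series: n_final = 2 (visible/near-UV)
- Paschen series: n_final = 3 (infrared)
- Brackett series: n_final = 4 (infrared)
- Pfund series: n_final = 5 (far infrared)

Since this transition ends at n = 2, it belongs to the Balmer series.

For reference, this 12 → 2 line has photon energy
ΔE = 13.6057 eV × (1/2² - 1/12²) = 3.30694097 eV,
corresponding to wavelength λ = hc/ΔE = 1239.84 eV·nm / 3.30694097 eV = 374.9205 nm in the visible/near-UV region.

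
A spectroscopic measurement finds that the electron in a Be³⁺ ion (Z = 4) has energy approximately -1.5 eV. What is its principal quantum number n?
n = 12

The exact energy levels follow E_n = -13.6057 Z² / n² eV with Z = 4.

The measured value (-1.5 eV) is reported to only 2 significant figures, so we must test candidate n values and see which one matches to that precision.

Candidate energies:
  n = 10:  E = -13.6057 × 4² / 10² = -2.176912 eV
  n = 11:  E = -13.6057 × 4² / 11² = -1.799101 eV
  n = 12:  E = -13.6057 × 4² / 12² = -1.511744 eV  ← matches
  n = 13:  E = -13.6057 × 4² / 13² = -1.288114 eV
  n = 14:  E = -13.6057 × 4² / 14² = -1.110669 eV

Checking against the measurement of -1.5 eV (2 sig figs), only n = 12 agrees:
E_12 = -1.511744 eV, which rounds to -1.5 eV ✓

Therefore n = 12.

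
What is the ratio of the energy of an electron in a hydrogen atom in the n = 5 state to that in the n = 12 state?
5.760

Using E_n = -13.6057 Z² / n² eV with Z = 1:

E_5 = -13.6057 / 5² = -13.6057 / 25 = -0.544228000 eV
E_12 = -13.6057 / 12² = -13.6057 / 144 = -0.094484028 eV

The ratio is:
E_5/E_12 = (-0.544228000) / (-0.094484028)
E_5/E_12 = (-13.6057/25) / (-13.6057/144)
E_5/E_12 = 144/25
E_5/E_12 = 5.760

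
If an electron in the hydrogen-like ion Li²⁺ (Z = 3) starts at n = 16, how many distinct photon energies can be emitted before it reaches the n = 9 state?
28

The electron can occupy levels n = 9, 10, ..., 16 during de-excitation — that is m = 16 - 9 + 1 = 8 distinct levels.

The number of distinct spectral lines equals the number of ways to choose 2 of these m levels (each pair gives one possible emission transition):

Number of lines = m(m-1)/2 = 8×7/2 = 28

These correspond to all possible transitions between the 8 levels:
16 → 15, 16 → 14, 16 → 13, 16 → 12, 16 → 11, 16 → 10, 16 → 9, 15 → 14...

Each transition produces a photon with a unique energy (and thus wavelength). This count does not depend on Z.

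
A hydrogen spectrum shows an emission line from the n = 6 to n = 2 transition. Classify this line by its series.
Balmer series

The spectral series in hydrogen are named based on the final (lower) energy level:
- Lyman series: n_final = 1 (ultraviolet)
- Balmer series: n_final = 2 (visible/near-UV)
- Paschen series: n_final = 3 (infrared)
- Brackett series: n_final = 4 (infrared)
- Pfund series: n_final = 5 (far infrared)

Since this transition ends at n = 2, it belongs to the Balmer series.

For reference, this 6 → 2 line has photon energy
ΔE = 13.6057 eV × (1/2² - 1/6²) = 3.0234889 eV,
corresponding to wavelength λ = hc/ΔE = 1239.84 eV·nm / 3.0234889 eV = 410.069 nm in the visible/near-UV region.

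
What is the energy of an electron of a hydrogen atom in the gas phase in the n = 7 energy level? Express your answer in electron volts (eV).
-0.27767 eV

The energy levels of a hydrogen-like atom are given by:
E_n = -13.6057 eV / n²

For n = 7:
E_7 = -13.6057 eV / 7²
E_7 = -13.6057 eV / 49
E_7 = -0.27767 eV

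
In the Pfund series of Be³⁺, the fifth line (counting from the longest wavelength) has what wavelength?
189.8469 nm

The lines of a series are numbered from the longest wavelength (smallest ΔE) outward; the fifth line is the transition from n = n_f + 5 to n_f.
The Pfund series has all transitions ending at n_f = 5.

For Be³⁺ (Z = 4), the fifth line (ε-line) is the jump from n = 10 to n = 5:
E_10 = -13.6057 × 4² / 10² = -2.17691200 eV
E_5 = -13.6057 × 4² / 5² = -8.70764800 eV
ΔE = E_10 - E_5 = 6.53073600 eV

λ = hc/E = 1239.84 eV·nm / 6.53073600 eV
λ = 189.8469 nm

This is the ε-line of the Pfund series in Be³⁺.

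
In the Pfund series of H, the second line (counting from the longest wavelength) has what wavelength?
4651.2491 nm

The lines of a series are numbered from the longest wavelength (smallest ΔE) outward; the second line is the transition from n = n_f + 2 to n_f.
The Pfund series has all transitions ending at n_f = 5.

For H, the second line (β-line) is the jump from n = 7 to n = 5:
E_7 = -13.6057 / 7² = -0.2776673469 eV
E_5 = -13.6057 / 5² = -0.5442280000 eV
ΔE = E_7 - E_5 = 0.2665606531 eV

λ = hc/E = 1239.84 eV·nm / 0.2665606531 eV
λ = 4651.2491 nm

This is the β-line of the Pfund series in H.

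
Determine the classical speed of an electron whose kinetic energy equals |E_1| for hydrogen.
2.188e+06 m/s (or 0.729735% of c)

The binding energy at n = 1 for hydrogen is:
E_1 = -13.6057/1² = -13.60570000 eV
|E_1| = 13.60570000 eV

Convert to Joules:
KE = 13.60570000 eV × (1.602177 × 10⁻¹⁹ J/eV) = 2.17987e-18 J

Using KE = ½mv²:
v = √(2·KE/m_e)
v = √(2 × 2.17987e-18 J / 9.10938 × 10⁻³¹ kg)
v = 2.188e+06 m/s

This is approximately 0.729735% the speed of light.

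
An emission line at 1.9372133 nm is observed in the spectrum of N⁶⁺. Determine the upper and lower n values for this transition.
n = 5 → n = 1

First, find the photon energy from the wavelength (hc = 1239.84 eV·nm):
E = hc/λ = 1239.84 eV·nm / 1.9372133 nm = 640.01212 eV

The energy levels of N⁶⁺ satisfy E_n = -13.6057 × 7² / n² eV, so an emission n_i → n_f releases
ΔE = 13.6057 × 7² × (1/n_f² − 1/n_i²) eV.

Setting ΔE equal to the photon energy:
1/n_f² − 1/n_i² = 640.01212 / (13.6057 × 7²) = 0.95999999

Since 1/n_i² must be positive, we need 1/n_f² > 0.95999999, i.e. n_f ≤ 1. For each allowed n_f, solve n_i = (1/n_f² − 0.95999999)^(−1/2) and check whether it is a whole number:
  n_f = 1: 1/n_i² = 1.00000000 − 0.95999999 = 0.04000001 → n_i = 5.000  → integer, n_i = 5 ✓

Only n_f = 1 gives an integer upper level, n_i = 5.

The transition is from n = 5 to n = 1 (emission).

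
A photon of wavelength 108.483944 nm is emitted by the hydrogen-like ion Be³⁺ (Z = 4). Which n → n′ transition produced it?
n = 10 → n = 4

First, find the photon energy from the wavelength (hc = 1239.84 eV·nm):
E = hc/λ = 1239.84 eV·nm / 108.483944 nm = 11.428788 eV

The energy levels of Be³⁺ satisfy E_n = -13.6057 × 4² / n² eV, so an emission n_i → n_f releases
ΔE = 13.6057 × 4² × (1/n_f² − 1/n_i²) eV.

Setting ΔE equal to the photon energy:
1/n_f² − 1/n_i² = 11.428788 / (13.6057 × 4²) = 0.052500000

Since 1/n_i² must be positive, we need 1/n_f² > 0.052500000, i.e. n_f ≤ 4. For each allowed n_f, solve n_i = (1/n_f² − 0.052500000)^(−1/2) and check whether it is a whole number:
  n_f = 1: 1/n_i² = 1.000000000 − 0.052500000 = 0.947500000 → n_i = 1.027  (not an integer) ✗
  n_f = 2: 1/n_i² = 0.250000000 − 0.052500000 = 0.197500000 → n_i = 2.250  (not an integer) ✗
  n_f = 3: 1/n_i² = 0.111111111 − 0.052500000 = 0.058611111 → n_i = 4.131  (not an integer) ✗
  n_f = 4: 1/n_i² = 0.062500000 − 0.052500000 = 0.010000000 → n_i = 10.000  → integer, n_i = 10 ✓

Only n_f = 4 gives an integer upper level, n_i = 10.

The transition is from n = 10 to n = 4 (emission).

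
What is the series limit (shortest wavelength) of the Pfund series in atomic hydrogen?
2278.16283 nm

The series limit corresponds to the transition from n = ∞ to n = 5.
This is the highest energy (shortest wavelength) transition in the Pfund series.

E_∞ = 0 eV
E_5 = -13.6057 / 5² = -0.54422800000 eV

Energy at series limit:
ΔE = E_∞ - E_5 = 0 - (-0.54422800000) = 0.54422800000 eV
λ = hc/E = 1239.84 eV·nm / 0.54422800000 eV = 2278.16283 nm

This energy equals the ionization energy from the n = 5 state of hydrogen.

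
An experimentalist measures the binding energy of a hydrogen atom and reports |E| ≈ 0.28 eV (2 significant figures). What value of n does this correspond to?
n = 7

The exact energy levels follow E_n = -13.6057 eV / n².

The measured value (-0.28 eV) is reported to only 2 significant figures, so we must test candidate n values and see which one matches to that precision.

Candidate energies:
  n = 5:  E = -13.6057/5² = -0.54423 eV
  n = 6:  E = -13.6057/6² = -0.37794 eV
  n = 7:  E = -13.6057/7² = -0.27767 eV  ← matches
  n = 8:  E = -13.6057/8² = -0.21259 eV
  n = 9:  E = -13.6057/9² = -0.16797 eV

Checking against the measurement of -0.28 eV (2 sig figs), only n = 7 agrees:
E_7 = -0.27767 eV, which rounds to -0.28 eV ✓

Therefore n = 7.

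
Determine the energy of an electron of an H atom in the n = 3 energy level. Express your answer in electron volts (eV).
-1.512 eV

The energy levels of a hydrogen-like atom are given by:
E_n = -13.6057 eV / n²

For n = 3:
E_3 = -13.6057 eV / 3²
E_3 = -13.6057 eV / 9
E_3 = -1.512 eV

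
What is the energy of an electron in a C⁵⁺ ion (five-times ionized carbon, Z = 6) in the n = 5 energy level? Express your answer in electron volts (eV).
-19.5922 eV

The energy levels of a hydrogen-like atom are given by:
E_n = -13.6057 Z² / n² eV  (with Z = 6 for C⁵⁺)

For n = 5:
E_5 = -13.6057 × 6² / 5²
E_5 = -13.6057 × 36 / 25
E_5 = -19.5922 eV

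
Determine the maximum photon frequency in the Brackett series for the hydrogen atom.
2.06e+14 Hz

The series limit corresponds to the transition from n = ∞ to n = 4.
This is the highest energy (shortest wavelength) transition in the Brackett series.

E_∞ = 0 eV
E_4 = -13.6057 / 4² = -0.8503563 eV

Energy at series limit:
ΔE = E_∞ - E_4 = 0 - (-0.8503563) = 0.8503563 eV
E = 0.8503563 eV × (1.602177 × 10⁻¹⁹ J/eV) = 1.3624e-19 J
f = E/h = 1.3624e-19 J / (6.62607 × 10⁻³⁴ J·s) = 2.06e+14 Hz

This energy equals the ionization energy from the n = 4 state of hydrogen.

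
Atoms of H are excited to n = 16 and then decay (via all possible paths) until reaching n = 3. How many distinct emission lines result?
91

The electron can occupy levels n = 3, 4, ..., 16 during de-excitation — that is m = 16 - 3 + 1 = 14 distinct levels.

The number of distinct spectral lines equals the number of ways to choose 2 of these m levels (each pair gives one possible emission transition):

Number of lines = m(m-1)/2 = 14×13/2 = 91

These correspond to all possible transitions between the 14 levels:
16 → 15, 16 → 14, 16 → 13, 16 → 12, 16 → 11, 16 → 10, 16 → 9, 16 → 8...

Each transition produces a photon with a unique energy (and thus wavelength). This count does not depend on Z.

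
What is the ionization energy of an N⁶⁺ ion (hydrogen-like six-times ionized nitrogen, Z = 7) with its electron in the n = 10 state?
6.666793 eV

The ionization energy is the energy needed to remove the electron completely (n → ∞).

For a hydrogen-like ion with Z = 7, E_n = -13.6057 Z² / n² eV.

At n = 10: E_10 = -13.6057 × 7² / 10² = -6.666793000 eV
At n = ∞: E_∞ = 0 eV

Ionization energy = E_∞ - E_10 = 0 - (-6.666793000) = 6.666793000 eV
Ionization energy ≈ 6.666793 eV

This is also called the binding energy of the electron in state n = 10.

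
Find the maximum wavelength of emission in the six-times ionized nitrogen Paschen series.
38.257 nm

The longest wavelength corresponds to the smallest energy transition in the series.
The Paschen series has all transitions ending at n_f = 3.

For N⁶⁺ (Z = 7), the first line (α-line) is the jump from n = 4 to n = 3:
E_4 = -13.6057 × 7² / 4² = -41.66746 eV
E_3 = -13.6057 × 7² / 3² = -74.07548 eV
ΔE = E_4 - E_3 = 32.40802 eV

λ = hc/E = 1239.84 eV·nm / 32.40802 eV
λ = 38.257 nm

This is the α-line of the Paschen series in N⁶⁺.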